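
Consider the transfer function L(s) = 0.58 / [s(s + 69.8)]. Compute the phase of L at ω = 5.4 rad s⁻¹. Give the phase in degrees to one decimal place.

∠(j5.4 + 69.8) = arctan(5.4/69.8) = 4.42°
∠(j5.4) = 90.00°
∠L(j5.4) = − (4.42° + 90.00°) = -94.42°

-94.4 deg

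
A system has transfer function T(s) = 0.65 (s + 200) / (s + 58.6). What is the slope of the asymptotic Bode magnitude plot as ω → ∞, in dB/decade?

With 1 zero and 1 pole, the high-frequency asymptotic slope is 20 × (1 − 1) = 0 dB/decade.

0 dB/decade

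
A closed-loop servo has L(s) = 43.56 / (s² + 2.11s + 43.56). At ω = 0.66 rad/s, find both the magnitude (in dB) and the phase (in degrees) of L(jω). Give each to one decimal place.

|L| = 0.1 dB, ∠L = -1.8°

|(j0.66)² + 2.11(j0.66) + 43.56| = |43.124 + j1.3926| = 43.15
|L(j0.66)| = 43.56 / 43.15 = 1.0096
20 log₁₀(1.0096) = 0.08 dB
∠[(j0.66)² + 2.11(j0.66) + 43.56] = ∠[43.124 + j1.3926] = 1.85°
∠L(j0.66) = −1.85° = -1.85°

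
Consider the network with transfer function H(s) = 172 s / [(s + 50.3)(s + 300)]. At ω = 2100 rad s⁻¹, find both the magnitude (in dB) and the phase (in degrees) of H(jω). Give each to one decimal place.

|H| = -21.8 dB, ∠H = -80.5°

|j2100| = 2100
|j2100 + 50.3| = √(2100² + 50.3²) = 2101
|j2100 + 300| = √(2100² + 300²) = 2121
|H(j2100)| = 172 × 2100 / (2101 × 2121) = 0.081058
20 log₁₀(0.081058) = -21.82 dB
∠(j2100) = 90.00°
∠(j2100 + 50.3) = arctan(2100/50.3) = 88.63°
∠(j2100 + 300) = arctan(2100/300) = 81.87°
∠H(j2100) = 90.00° − (88.63° + 81.87°) = -80.50°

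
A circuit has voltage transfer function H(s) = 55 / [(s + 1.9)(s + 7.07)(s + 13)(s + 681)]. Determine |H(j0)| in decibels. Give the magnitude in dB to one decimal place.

-66.7 dB

H(0) = 55 / (1.9 × 7.07 × 13 × 681) = 0.00046249
20 log₁₀(0.00046249) = -66.70 dB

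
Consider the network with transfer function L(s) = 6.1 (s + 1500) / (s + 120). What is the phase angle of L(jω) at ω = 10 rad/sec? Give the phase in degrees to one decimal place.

-4.4°

∠(j10 + 1500) = arctan(10/1500) = 0.38°
∠(j10 + 120) = arctan(10/120) = 4.76°
∠L(j10) = 0.38° − 4.76° = -4.38°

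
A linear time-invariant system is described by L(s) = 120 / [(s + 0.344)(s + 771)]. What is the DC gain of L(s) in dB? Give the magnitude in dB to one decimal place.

-6.9 dB

L(0) = 120 / (0.344 × 771) = 0.45245
20 log₁₀(0.45245) = -6.89 dB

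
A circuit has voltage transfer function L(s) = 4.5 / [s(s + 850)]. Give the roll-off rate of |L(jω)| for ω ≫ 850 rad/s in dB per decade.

With 0 zeros and 2 poles, the high-frequency asymptotic slope is 20 × (0 − 2) = -40 dB/decade.

-40 dB/decade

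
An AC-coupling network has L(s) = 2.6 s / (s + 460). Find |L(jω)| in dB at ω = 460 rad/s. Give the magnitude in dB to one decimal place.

|j460| = 460
|j460 + 460| = √(460² + 460²) = 650.5
|L(j460)| = 2.6 × 460 / 650.5 = 1.8385
20 log₁₀(1.8385) = 5.29 dB

5.3 dB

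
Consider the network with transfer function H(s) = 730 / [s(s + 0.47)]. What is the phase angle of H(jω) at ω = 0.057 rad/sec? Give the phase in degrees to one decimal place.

-96.9°

∠(j0.057 + 0.47) = arctan(0.057/0.47) = 6.91°
∠(j0.057) = 90.00°
∠H(j0.057) = − (6.91° + 90.00°) = -96.91°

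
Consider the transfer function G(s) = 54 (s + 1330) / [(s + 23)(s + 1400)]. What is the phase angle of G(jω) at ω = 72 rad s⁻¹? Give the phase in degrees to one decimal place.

∠(j72 + 1330) = arctan(72/1330) = 3.10°
∠(j72 + 23) = arctan(72/23) = 72.28°
∠(j72 + 1400) = arctan(72/1400) = 2.94°
∠G(j72) = 3.10° − (72.28° + 2.94°) = -72.13°

-72.1°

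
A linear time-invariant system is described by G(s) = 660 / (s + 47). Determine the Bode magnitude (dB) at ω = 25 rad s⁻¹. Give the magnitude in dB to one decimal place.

|j25 + 47| = √(25² + 47²) = 53.24
|G(j25)| = 660 / 53.24 = 12.398
20 log₁₀(12.398) = 21.87 dB

21.9 dB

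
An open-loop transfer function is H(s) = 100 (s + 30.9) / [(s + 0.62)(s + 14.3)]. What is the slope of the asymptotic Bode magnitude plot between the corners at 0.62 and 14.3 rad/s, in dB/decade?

-20 dB/decade

In this band the factors already past their corner are: pole at 0.62; net slope = -20 dB/decade.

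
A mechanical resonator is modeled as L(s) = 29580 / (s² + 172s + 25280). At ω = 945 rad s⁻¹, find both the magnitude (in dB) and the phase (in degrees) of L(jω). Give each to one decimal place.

|(j945)² + 172(j945) + 25280| = |-8.6774e+05 + j1.6254e+05| = 8.828e+05
|L(j945)| = 29580 / 8.828e+05 = 0.033506
20 log₁₀(0.033506) = -29.50 dB
∠[(j945)² + 172(j945) + 25280] = ∠[-8.6774e+05 + j1.6254e+05] = 169.39°
∠L(j945) = −169.39° = -169.39°

|L| = -29.5 dB, ∠L = -169.4°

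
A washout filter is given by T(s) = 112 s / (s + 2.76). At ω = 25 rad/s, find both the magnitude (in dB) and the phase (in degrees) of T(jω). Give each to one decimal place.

|j25| = 25
|j25 + 2.76| = √(25² + 2.76²) = 25.15
|T(j25)| = 112 × 25 / 25.15 = 111.32
20 log₁₀(111.32) = 40.93 dB
∠(j25) = 90.00°
∠(j25 + 2.76) = arctan(25/2.76) = 83.70°
∠T(j25) = 90.00° − 83.70° = 6.30°

|T| = 40.9 dB, ∠T = 6.3°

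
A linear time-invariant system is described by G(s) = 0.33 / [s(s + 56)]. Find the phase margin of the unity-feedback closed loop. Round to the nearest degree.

Gain crossover: |G(jω)| = 1 at ω ≈ 0.00589 rad/s.
∠G(j0.00589) = −90° − arctan(0.00589/56) ≈ -90.01°
PM = 180° + (-90.01°) = 89.99°

90°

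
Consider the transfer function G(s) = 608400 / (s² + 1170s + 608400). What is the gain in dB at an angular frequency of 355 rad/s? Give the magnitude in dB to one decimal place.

-0.4 dB

|(j355)² + 1170(j355) + 608400| = |4.8238e+05 + j4.1535e+05| = 6.366e+05
|G(j355)| = 608400 / 6.366e+05 = 0.95577
20 log₁₀(0.95577) = -0.39 dB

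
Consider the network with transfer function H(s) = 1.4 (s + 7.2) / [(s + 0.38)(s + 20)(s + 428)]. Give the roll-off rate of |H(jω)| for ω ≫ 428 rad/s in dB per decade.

With 1 zero and 3 poles, the high-frequency asymptotic slope is 20 × (1 − 3) = -40 dB/decade.

-40 dB/decade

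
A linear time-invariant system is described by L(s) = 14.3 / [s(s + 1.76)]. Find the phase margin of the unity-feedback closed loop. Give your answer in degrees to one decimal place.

Gain crossover: |L(jω)| = 1 at ω ≈ 3.58 rad/s.
∠L(j3.58) = −90° − arctan(3.58/1.76) ≈ -153.84°
PM = 180° + (-153.84°) = 26.16°

26.2°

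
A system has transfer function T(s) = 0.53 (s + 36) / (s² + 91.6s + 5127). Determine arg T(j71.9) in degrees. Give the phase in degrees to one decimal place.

-27.0 deg

∠(j71.9 + 36) = arctan(71.9/36) = 63.40°
∠[(j71.9)² + 91.6(j71.9) + 5127] = ∠[-42.61 + j6586] = 90.37°
∠T(j71.9) = 63.40° − 90.37° = -26.97°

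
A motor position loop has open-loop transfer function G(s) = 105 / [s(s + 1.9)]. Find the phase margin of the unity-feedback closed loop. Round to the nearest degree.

11°

Gain crossover: |G(jω)| = 1 at ω ≈ 10.2 rad/s.
∠G(j10.2) = −90° − arctan(10.2/1.9) ≈ -169.41°
PM = 180° + (-169.41°) = 10.59°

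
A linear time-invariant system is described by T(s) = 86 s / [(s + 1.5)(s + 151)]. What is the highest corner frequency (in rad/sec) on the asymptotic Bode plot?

Break frequencies occur at each pole and zero magnitude: 1.5 rad/sec, 151 rad/sec.
The highest is 151 rad/sec.

151 rad/sec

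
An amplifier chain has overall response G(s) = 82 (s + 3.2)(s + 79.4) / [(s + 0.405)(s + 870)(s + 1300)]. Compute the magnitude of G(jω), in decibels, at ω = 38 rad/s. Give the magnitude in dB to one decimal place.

-43.9 dB

|j38 + 3.2| = √(38² + 3.2²) = 38.13
|j38 + 79.4| = √(38² + 79.4²) = 88.02
|j38 + 0.405| = √(38² + 0.405²) = 38
|j38 + 870| = √(38² + 870²) = 870.8
|j38 + 1300| = √(38² + 1300²) = 1301
|G(j38)| = 82 × 38.13 × 88.02 / (38 × 870.8 × 1301) = 0.0063954
20 log₁₀(0.0063954) = -43.88 dB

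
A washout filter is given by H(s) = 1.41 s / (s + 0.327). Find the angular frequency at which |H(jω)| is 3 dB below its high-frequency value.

For a single-pole high-pass, the −3 dB point is at the pole: ω = 0.327 rad/s.

0.327 rad/s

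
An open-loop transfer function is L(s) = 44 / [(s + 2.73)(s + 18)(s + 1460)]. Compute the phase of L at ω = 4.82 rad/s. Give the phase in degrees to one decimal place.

∠(j4.82 + 2.73) = arctan(4.82/2.73) = 60.47°
∠(j4.82 + 18) = arctan(4.82/18) = 14.99°
∠(j4.82 + 1460) = arctan(4.82/1460) = 0.19°
∠L(j4.82) = − (60.47° + 14.99° + 0.19°) = -75.65°

-75.7°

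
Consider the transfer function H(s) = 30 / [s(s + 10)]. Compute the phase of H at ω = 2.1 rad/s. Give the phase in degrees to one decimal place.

-101.9 deg

∠(j2.1 + 10) = arctan(2.1/10) = 11.86°
∠(j2.1) = 90.00°
∠H(j2.1) = − (11.86° + 90.00°) = -101.86°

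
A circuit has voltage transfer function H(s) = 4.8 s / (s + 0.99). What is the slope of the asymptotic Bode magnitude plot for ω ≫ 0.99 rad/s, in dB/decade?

0 dB/decade

With 1 zero and 1 pole, the high-frequency asymptotic slope is 20 × (1 − 1) = 0 dB/decade.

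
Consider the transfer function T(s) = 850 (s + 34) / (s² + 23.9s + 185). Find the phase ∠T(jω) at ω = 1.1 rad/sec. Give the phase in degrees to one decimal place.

∠(j1.1 + 34) = arctan(1.1/34) = 1.85°
∠[(j1.1)² + 23.9(j1.1) + 185] = ∠[183.79 + j26.29] = 8.14°
∠T(j1.1) = 1.85° − 8.14° = -6.29°

-6.3°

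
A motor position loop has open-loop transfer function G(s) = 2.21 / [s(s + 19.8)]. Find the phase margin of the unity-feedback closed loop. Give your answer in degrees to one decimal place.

89.7 deg

Gain crossover: |G(jω)| = 1 at ω ≈ 0.112 rad/s.
∠G(j0.112) = −90° − arctan(0.112/19.8) ≈ -90.32°
PM = 180° + (-90.32°) = 89.68°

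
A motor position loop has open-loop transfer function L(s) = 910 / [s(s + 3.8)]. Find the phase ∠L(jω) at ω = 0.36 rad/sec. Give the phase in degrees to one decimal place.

∠(j0.36 + 3.8) = arctan(0.36/3.8) = 5.41°
∠(j0.36) = 90.00°
∠L(j0.36) = − (5.41° + 90.00°) = -95.41°

-95.4 deg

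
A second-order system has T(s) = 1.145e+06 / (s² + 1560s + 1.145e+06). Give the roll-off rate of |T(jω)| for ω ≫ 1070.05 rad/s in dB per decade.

-40 dB/decade

With 0 zeros and 2 poles, the high-frequency asymptotic slope is 20 × (0 − 2) = -40 dB/decade.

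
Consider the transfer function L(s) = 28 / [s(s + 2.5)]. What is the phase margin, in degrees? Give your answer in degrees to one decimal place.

26.5°

Gain crossover: |L(jω)| = 1 at ω ≈ 5 rad/sec.
∠L(j5) = −90° − arctan(5/2.5) ≈ -153.46°
PM = 180° + (-153.46°) = 26.54°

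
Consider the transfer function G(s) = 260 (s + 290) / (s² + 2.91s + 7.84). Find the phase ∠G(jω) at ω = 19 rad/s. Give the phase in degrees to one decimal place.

-167.4°

∠(j19 + 290) = arctan(19/290) = 3.75°
∠[(j19)² + 2.91(j19) + 7.84] = ∠[-353.16 + j55.29] = 171.10°
∠G(j19) = 3.75° − 171.10° = -167.35°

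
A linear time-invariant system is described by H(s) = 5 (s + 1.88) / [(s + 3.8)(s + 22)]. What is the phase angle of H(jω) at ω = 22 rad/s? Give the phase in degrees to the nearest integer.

∠(j22 + 1.88) = arctan(22/1.88) = 85.12°
∠(j22 + 3.8) = arctan(22/3.8) = 80.20°
∠(j22 + 22) = arctan(22/22) = 45.00°
∠H(j22) = 85.12° − (80.20° + 45.00°) = -40.08°

-40°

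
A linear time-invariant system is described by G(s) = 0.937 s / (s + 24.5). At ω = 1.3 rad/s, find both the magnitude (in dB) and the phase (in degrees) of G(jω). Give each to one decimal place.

|j1.3| = 1.3
|j1.3 + 24.5| = √(1.3² + 24.5²) = 24.53
|G(j1.3)| = 0.937 × 1.3 / 24.53 = 0.049649
20 log₁₀(0.049649) = -26.08 dB
∠(j1.3) = 90.00°
∠(j1.3 + 24.5) = arctan(1.3/24.5) = 3.04°
∠G(j1.3) = 90.00° − 3.04° = 86.96°

|G| = -26.1 dB, ∠G = 87.0°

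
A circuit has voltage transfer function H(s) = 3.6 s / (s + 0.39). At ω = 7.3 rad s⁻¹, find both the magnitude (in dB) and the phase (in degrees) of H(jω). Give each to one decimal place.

|j7.3| = 7.3
|j7.3 + 0.39| = √(7.3² + 0.39²) = 7.31
|H(j7.3)| = 3.6 × 7.3 / 7.31 = 3.5949
20 log₁₀(3.5949) = 11.11 dB
∠(j7.3) = 90.00°
∠(j7.3 + 0.39) = arctan(7.3/0.39) = 86.94°
∠H(j7.3) = 90.00° − 86.94° = 3.06°

|H| = 11.1 dB, ∠H = 3.1 deg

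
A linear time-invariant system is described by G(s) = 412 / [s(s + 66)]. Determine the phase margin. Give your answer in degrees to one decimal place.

84.6 deg

Gain crossover: |G(jω)| = 1 at ω ≈ 6.21 rad/s.
∠G(j6.21) = −90° − arctan(6.21/66) ≈ -95.38°
PM = 180° + (-95.38°) = 84.62°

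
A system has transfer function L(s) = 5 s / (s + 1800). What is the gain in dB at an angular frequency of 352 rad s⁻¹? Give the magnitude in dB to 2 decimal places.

-0.36 dB

|j352| = 352
|j352 + 1800| = √(352² + 1800²) = 1834
|L(j352)| = 5 × 352 / 1834 = 0.9596
20 log₁₀(0.9596) = -0.358 dB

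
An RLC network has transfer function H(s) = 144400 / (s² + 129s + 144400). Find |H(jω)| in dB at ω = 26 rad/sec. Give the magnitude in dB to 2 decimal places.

0.04 dB

|(j26)² + 129(j26) + 144400| = |1.4372e+05 + j3354| = 1.438e+05
|H(j26)| = 144400 / 1.438e+05 = 1.0044
20 log₁₀(1.0044) = 0.038 dB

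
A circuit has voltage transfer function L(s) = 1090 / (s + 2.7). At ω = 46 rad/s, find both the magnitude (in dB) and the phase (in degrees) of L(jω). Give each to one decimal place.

|L| = 27.5 dB, ∠L = -86.6°

|j46 + 2.7| = √(46² + 2.7²) = 46.08
|L(j46)| = 1090 / 46.08 = 23.655
20 log₁₀(23.655) = 27.48 dB
∠(j46 + 2.7) = arctan(46/2.7) = 86.64°
∠L(j46) = −86.64° = -86.64°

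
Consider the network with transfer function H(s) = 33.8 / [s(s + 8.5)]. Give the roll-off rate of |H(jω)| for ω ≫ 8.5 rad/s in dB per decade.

-40 dB/decade

With 0 zeros and 2 poles, the high-frequency asymptotic slope is 20 × (0 − 2) = -40 dB/decade.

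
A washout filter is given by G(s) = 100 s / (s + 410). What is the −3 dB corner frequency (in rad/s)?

For a single-pole high-pass, the −3 dB point is at the pole: ω = 410 rad/s.

410 rad/s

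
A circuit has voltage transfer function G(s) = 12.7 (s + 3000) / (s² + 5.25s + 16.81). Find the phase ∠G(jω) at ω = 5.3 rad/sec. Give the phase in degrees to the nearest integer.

∠(j5.3 + 3000) = arctan(5.3/3000) = 0.10°
∠[(j5.3)² + 5.25(j5.3) + 16.81] = ∠[-11.28 + j27.825] = 112.07°
∠G(j5.3) = 0.10° − 112.07° = -111.97°

-112°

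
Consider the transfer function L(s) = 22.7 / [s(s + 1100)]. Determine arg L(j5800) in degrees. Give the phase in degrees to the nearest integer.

∠(j5800 + 1100) = arctan(5800/1100) = 79.26°
∠(j5800) = 90.00°
∠L(j5800) = − (79.26° + 90.00°) = -169.26°

-169°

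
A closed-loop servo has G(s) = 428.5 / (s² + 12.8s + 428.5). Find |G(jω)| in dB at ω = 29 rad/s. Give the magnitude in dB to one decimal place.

|(j29)² + 12.8(j29) + 428.5| = |-412.5 + j371.2| = 554.9
|G(j29)| = 428.5 / 554.9 = 0.77217
20 log₁₀(0.77217) = -2.25 dB

-2.2 dB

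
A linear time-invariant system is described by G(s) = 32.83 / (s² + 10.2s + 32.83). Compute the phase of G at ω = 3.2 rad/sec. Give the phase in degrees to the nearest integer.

∠[(j3.2)² + 10.2(j3.2) + 32.83] = ∠[22.59 + j32.64] = 55.31°
∠G(j3.2) = −55.31° = -55.31°

-55°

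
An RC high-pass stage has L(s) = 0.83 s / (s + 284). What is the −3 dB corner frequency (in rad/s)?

284 rad/s

For a single-pole high-pass, the −3 dB point is at the pole: ω = 284 rad/s.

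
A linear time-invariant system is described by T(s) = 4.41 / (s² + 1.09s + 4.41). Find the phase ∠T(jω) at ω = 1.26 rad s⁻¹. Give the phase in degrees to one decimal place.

-25.9°

∠[(j1.26)² + 1.09(j1.26) + 4.41] = ∠[2.8224 + j1.3734] = 25.95°
∠T(j1.26) = −25.95° = -25.95°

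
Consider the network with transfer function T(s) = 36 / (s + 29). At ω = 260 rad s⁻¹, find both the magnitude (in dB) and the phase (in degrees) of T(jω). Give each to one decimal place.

|j260 + 29| = √(260² + 29²) = 261.6
|T(j260)| = 36 / 261.6 = 0.13761
20 log₁₀(0.13761) = -17.23 dB
∠(j260 + 29) = arctan(260/29) = 83.64°
∠T(j260) = −83.64° = -83.64°

|T| = -17.2 dB, ∠T = -83.6°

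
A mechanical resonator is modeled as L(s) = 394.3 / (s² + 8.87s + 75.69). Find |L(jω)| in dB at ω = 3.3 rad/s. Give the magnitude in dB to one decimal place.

|(j3.3)² + 8.87(j3.3) + 75.69| = |64.8 + j29.271| = 71.1
|L(j3.3)| = 394.3 / 71.1 = 5.5454
20 log₁₀(5.5454) = 14.88 dB

14.9 dB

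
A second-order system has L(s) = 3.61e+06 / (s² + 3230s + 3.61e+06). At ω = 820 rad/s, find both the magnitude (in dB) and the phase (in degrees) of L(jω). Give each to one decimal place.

|L| = -0.8 dB, ∠L = -42.0°

|(j820)² + 3230(j820) + 3.61e+06| = |2.9376e+06 + j2.6486e+06| = 3.955e+06
|L(j820)| = 3.61e+06 / 3.955e+06 = 0.91269
20 log₁₀(0.91269) = -0.79 dB
∠[(j820)² + 3230(j820) + 3.61e+06] = ∠[2.9376e+06 + j2.6486e+06] = 42.04°
∠L(j820) = −42.04° = -42.04°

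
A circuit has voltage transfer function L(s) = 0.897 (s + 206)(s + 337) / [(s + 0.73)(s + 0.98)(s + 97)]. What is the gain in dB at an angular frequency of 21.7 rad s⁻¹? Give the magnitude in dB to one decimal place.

2.5 dB

|j21.7 + 206| = √(21.7² + 206²) = 207.1
|j21.7 + 337| = √(21.7² + 337²) = 337.7
|j21.7 + 0.73| = √(21.7² + 0.73²) = 21.71
|j21.7 + 0.98| = √(21.7² + 0.98²) = 21.72
|j21.7 + 97| = √(21.7² + 97²) = 99.4
|L(j21.7)| = 0.897 × 207.1 × 337.7 / (21.71 × 21.72 × 99.4) = 1.3384
20 log₁₀(1.3384) = 2.53 dB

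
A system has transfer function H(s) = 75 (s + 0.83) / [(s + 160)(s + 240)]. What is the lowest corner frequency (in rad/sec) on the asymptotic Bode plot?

Break frequencies occur at each pole and zero magnitude: 0.83 rad/sec, 160 rad/sec, 240 rad/sec.
The lowest is 0.83 rad/sec.

0.83 rad/sec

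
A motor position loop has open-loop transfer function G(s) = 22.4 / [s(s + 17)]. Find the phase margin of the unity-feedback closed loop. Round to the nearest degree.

Gain crossover: |G(jω)| = 1 at ω ≈ 1.31 rad/s.
∠G(j1.31) = −90° − arctan(1.31/17) ≈ -94.42°
PM = 180° + (-94.42°) = 85.58°

86°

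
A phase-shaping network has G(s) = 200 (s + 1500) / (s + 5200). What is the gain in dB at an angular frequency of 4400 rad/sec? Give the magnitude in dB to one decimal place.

42.7 dB

|j4400 + 1500| = √(4400² + 1500²) = 4649
|j4400 + 5200| = √(4400² + 5200²) = 6812
|G(j4400)| = 200 × 4649 / 6812 = 136.49
20 log₁₀(136.49) = 42.70 dB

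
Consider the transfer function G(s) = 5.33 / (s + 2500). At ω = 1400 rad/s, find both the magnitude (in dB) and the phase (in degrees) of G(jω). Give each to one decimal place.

|G| = -54.6 dB, ∠G = -29.2°

|j1400 + 2500| = √(1400² + 2500²) = 2865
|G(j1400)| = 5.33 / 2865 = 0.0018602
20 log₁₀(0.0018602) = -54.61 dB
∠(j1400 + 2500) = arctan(1400/2500) = 29.25°
∠G(j1400) = −29.25° = -29.25°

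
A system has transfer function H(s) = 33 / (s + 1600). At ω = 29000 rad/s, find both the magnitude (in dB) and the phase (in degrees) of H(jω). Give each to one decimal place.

|H| = -58.9 dB, ∠H = -86.8°

|j29000 + 1600| = √(29000² + 1600²) = 2.904e+04
|H(j29000)| = 33 / 2.904e+04 = 0.0011362
20 log₁₀(0.0011362) = -58.89 dB
∠(j29000 + 1600) = arctan(29000/1600) = 86.84°
∠H(j29000) = −86.84° = -86.84°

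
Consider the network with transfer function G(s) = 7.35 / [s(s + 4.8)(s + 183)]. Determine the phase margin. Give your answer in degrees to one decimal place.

Gain crossover: |G(jω)| = 1 at ω ≈ 0.00837 rad s⁻¹.
∠G(j0.00837) = −90° − arctan(0.00837/4.8) − arctan(0.00837/183) ≈ -90.10°
PM = 180° + (-90.10°) = 89.90°

89.9°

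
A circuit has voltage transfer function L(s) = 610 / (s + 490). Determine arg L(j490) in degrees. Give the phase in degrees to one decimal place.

∠(j490 + 490) = arctan(490/490) = 45.00°
∠L(j490) = −45.00° = -45.00°

-45.0°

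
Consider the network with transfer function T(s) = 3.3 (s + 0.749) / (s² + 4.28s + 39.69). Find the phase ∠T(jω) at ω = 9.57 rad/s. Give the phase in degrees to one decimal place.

∠(j9.57 + 0.749) = arctan(9.57/0.749) = 85.52°
∠[(j9.57)² + 4.28(j9.57) + 39.69] = ∠[-51.895 + j40.96] = 141.72°
∠T(j9.57) = 85.52° − 141.72° = -56.19°

-56.2°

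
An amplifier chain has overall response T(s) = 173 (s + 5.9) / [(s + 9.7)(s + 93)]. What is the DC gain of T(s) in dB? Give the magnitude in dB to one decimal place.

T(0) = 173 × 5.9 / (9.7 × 93) = 1.1315
20 log₁₀(1.1315) = 1.07 dB

1.1 dB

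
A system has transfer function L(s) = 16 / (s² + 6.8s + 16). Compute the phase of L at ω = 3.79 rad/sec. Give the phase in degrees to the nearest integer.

-86°

∠[(j3.79)² + 6.8(j3.79) + 16] = ∠[1.6359 + j25.772] = 86.37°
∠L(j3.79) = −86.37° = -86.37°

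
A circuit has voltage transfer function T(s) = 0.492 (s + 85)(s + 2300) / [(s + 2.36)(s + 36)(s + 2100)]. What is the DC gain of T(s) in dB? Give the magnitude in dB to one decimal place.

-5.4 dB

T(0) = 0.492 × 85 × 2300 / (2.36 × 36 × 2100) = 0.53911
20 log₁₀(0.53911) = -5.37 dB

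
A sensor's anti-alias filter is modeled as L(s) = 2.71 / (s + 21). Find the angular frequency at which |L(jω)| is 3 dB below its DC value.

For a single-pole low-pass, the −3 dB point is at the pole: ω = 21 rad/s.

21 rad/s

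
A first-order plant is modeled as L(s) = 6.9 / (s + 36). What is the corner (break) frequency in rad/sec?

The single real pole at s = −36 gives a corner at ω = 36 rad/sec.

36 rad/sec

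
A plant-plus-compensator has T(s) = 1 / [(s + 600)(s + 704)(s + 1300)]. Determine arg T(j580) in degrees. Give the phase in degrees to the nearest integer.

∠(j580 + 600) = arctan(580/600) = 44.03°
∠(j580 + 704) = arctan(580/704) = 39.48°
∠(j580 + 1300) = arctan(580/1300) = 24.04°
∠T(j580) = − (44.03° + 39.48° + 24.04°) = -107.56°

-108°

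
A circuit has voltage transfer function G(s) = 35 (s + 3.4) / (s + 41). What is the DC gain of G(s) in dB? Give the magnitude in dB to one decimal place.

9.3 dB

G(0) = 35 × 3.4 / 41 = 2.9024
20 log₁₀(2.9024) = 9.26 dB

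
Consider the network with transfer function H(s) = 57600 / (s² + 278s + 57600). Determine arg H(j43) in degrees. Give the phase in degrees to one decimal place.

-12.1°

∠[(j43)² + 278(j43) + 57600] = ∠[55751 + j11954] = 12.10°
∠H(j43) = −12.10° = -12.10°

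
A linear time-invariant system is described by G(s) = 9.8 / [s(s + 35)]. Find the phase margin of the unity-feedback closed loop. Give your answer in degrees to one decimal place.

Gain crossover: |G(jω)| = 1 at ω ≈ 0.28 rad/s.
∠G(j0.28) = −90° − arctan(0.28/35) ≈ -90.46°
PM = 180° + (-90.46°) = 89.54°

89.5°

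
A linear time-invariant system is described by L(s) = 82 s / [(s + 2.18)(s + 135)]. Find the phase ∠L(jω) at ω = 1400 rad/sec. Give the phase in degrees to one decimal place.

-84.4°

∠(j1400) = 90.00°
∠(j1400 + 2.18) = arctan(1400/2.18) = 89.91°
∠(j1400 + 135) = arctan(1400/135) = 84.49°
∠L(j1400) = 90.00° − (89.91° + 84.49°) = -84.40°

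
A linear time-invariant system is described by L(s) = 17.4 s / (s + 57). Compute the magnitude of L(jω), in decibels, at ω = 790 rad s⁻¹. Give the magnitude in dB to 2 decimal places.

|j790| = 790
|j790 + 57| = √(790² + 57²) = 792.1
|L(j790)| = 17.4 × 790 / 792.1 = 17.355
20 log₁₀(17.355) = 24.788 dB

24.79 dB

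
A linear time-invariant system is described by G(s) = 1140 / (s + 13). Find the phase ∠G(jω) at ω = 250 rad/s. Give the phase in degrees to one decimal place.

-87.0°

∠(j250 + 13) = arctan(250/13) = 87.02°
∠G(j250) = −87.02° = -87.02°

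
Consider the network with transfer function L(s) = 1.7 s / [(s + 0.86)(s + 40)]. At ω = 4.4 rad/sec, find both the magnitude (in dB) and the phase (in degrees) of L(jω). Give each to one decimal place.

|L| = -27.6 dB, ∠L = 4.8°

|j4.4| = 4.4
|j4.4 + 0.86| = √(4.4² + 0.86²) = 4.483
|j4.4 + 40| = √(4.4² + 40²) = 40.24
|L(j4.4)| = 1.7 × 4.4 / (4.483 × 40.24) = 0.041461
20 log₁₀(0.041461) = -27.65 dB
∠(j4.4) = 90.00°
∠(j4.4 + 0.86) = arctan(4.4/0.86) = 78.94°
∠(j4.4 + 40) = arctan(4.4/40) = 6.28°
∠L(j4.4) = 90.00° − (78.94° + 6.28°) = 4.78°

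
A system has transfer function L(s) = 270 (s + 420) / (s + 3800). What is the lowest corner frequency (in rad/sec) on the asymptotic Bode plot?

420 rad/sec

Break frequencies occur at each pole and zero magnitude: 420 rad/sec, 3800 rad/sec.
The lowest is 420 rad/sec.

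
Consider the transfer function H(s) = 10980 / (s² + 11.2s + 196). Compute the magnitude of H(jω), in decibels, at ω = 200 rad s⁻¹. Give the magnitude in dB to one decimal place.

-11.2 dB

|(j200)² + 11.2(j200) + 196| = |-39804 + j2240| = 3.987e+04
|H(j200)| = 10980 / 3.987e+04 = 0.27542
20 log₁₀(0.27542) = -11.20 dB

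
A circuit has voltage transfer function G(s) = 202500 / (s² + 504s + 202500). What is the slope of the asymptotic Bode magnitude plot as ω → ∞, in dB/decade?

-40 dB/decade

With 0 zeros and 2 poles, the high-frequency asymptotic slope is 20 × (0 − 2) = -40 dB/decade.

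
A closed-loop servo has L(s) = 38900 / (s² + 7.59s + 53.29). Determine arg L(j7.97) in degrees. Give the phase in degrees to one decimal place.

∠[(j7.97)² + 7.59(j7.97) + 53.29] = ∠[-10.231 + j60.492] = 99.60°
∠L(j7.97) = −99.60° = -99.60°

-99.6°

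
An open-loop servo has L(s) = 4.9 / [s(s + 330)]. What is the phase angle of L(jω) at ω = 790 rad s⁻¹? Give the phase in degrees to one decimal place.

∠(j790 + 330) = arctan(790/330) = 67.33°
∠(j790) = 90.00°
∠L(j790) = − (67.33° + 90.00°) = -157.33°

-157.3°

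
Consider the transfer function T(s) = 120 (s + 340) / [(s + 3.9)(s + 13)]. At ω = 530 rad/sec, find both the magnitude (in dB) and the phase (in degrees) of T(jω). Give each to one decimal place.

|T| = -11.4 dB, ∠T = -120.9°

|j530 + 340| = √(530² + 340²) = 629.7
|j530 + 3.9| = √(530² + 3.9²) = 530
|j530 + 13| = √(530² + 13²) = 530.2
|T(j530)| = 120 × 629.7 / (530 × 530.2) = 0.26891
20 log₁₀(0.26891) = -11.41 dB
∠(j530 + 340) = arctan(530/340) = 57.32°
∠(j530 + 3.9) = arctan(530/3.9) = 89.58°
∠(j530 + 13) = arctan(530/13) = 88.59°
∠T(j530) = 57.32° − (89.58° + 88.59°) = -120.85°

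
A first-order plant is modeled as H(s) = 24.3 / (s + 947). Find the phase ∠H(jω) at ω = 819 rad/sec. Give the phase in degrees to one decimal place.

-40.9 deg

∠(j819 + 947) = arctan(819/947) = 40.85°
∠H(j819) = −40.85° = -40.85°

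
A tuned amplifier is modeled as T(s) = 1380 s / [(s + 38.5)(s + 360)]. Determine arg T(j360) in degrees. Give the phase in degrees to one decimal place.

-38.9°

∠(j360) = 90.00°
∠(j360 + 38.5) = arctan(360/38.5) = 83.90°
∠(j360 + 360) = arctan(360/360) = 45.00°
∠T(j360) = 90.00° − (83.90° + 45.00°) = -38.90°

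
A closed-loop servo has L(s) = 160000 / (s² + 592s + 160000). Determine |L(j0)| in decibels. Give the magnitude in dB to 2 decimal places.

0.00 dB

L(0) = 160000 / 160000 = 1
20 log₁₀(1) = 0.000 dB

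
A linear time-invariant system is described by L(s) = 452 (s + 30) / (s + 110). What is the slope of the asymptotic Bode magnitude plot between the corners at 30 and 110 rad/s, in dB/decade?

20 dB/decade

In this band the factors already past their corner are: zero at 30; net slope = 20 dB/decade.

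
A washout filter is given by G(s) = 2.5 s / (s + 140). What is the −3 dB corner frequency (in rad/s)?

140 rad/s

For a single-pole high-pass, the −3 dB point is at the pole: ω = 140 rad/s.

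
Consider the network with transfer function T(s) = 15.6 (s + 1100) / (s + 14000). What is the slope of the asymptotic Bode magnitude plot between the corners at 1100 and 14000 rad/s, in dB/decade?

In this band the factors already past their corner are: zero at 1100; net slope = 20 dB/decade.

20 dB/decade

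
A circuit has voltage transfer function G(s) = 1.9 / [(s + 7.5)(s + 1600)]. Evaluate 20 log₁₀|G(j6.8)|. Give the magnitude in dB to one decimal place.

|j6.8 + 7.5| = √(6.8² + 7.5²) = 10.12
|j6.8 + 1600| = √(6.8² + 1600²) = 1600
|G(j6.8)| = 1.9 / (10.12 × 1600) = 0.0001173
20 log₁₀(0.0001173) = -78.61 dB

-78.6 dB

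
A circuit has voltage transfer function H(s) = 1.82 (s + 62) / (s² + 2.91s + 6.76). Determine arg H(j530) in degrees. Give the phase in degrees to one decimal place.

∠(j530 + 62) = arctan(530/62) = 83.33°
∠[(j530)² + 2.91(j530) + 6.76] = ∠[-2.8089e+05 + j1542.3] = 179.69°
∠H(j530) = 83.33° − 179.69° = -96.36°

-96.4°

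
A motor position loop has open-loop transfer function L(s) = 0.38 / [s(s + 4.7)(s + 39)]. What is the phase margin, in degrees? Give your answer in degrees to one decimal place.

90.0 deg

Gain crossover: |L(jω)| = 1 at ω ≈ 0.00207 rad s⁻¹.
∠L(j0.00207) = −90° − arctan(0.00207/4.7) − arctan(0.00207/39) ≈ -90.03°
PM = 180° + (-90.03°) = 89.97°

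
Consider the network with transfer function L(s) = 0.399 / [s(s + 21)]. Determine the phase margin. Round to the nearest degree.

Gain crossover: |L(jω)| = 1 at ω ≈ 0.019 rad s⁻¹.
∠L(j0.019) = −90° − arctan(0.019/21) ≈ -90.05°
PM = 180° + (-90.05°) = 89.95°

90 deg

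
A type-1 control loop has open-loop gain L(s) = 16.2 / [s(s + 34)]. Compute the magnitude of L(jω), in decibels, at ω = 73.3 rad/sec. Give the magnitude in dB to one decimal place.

-51.3 dB

|j73.3 + 34| = √(73.3² + 34²) = 80.8
|j73.3| = 73.3
|L(j73.3)| = 16.2 / (80.8 × 73.3) = 0.0027352
20 log₁₀(0.0027352) = -51.26 dB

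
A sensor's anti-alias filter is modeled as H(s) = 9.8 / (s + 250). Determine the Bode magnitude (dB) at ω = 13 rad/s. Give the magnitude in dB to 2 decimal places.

-28.15 dB

|j13 + 250| = √(13² + 250²) = 250.3
|H(j13)| = 9.8 / 250.3 = 0.039147
20 log₁₀(0.039147) = -28.146 dB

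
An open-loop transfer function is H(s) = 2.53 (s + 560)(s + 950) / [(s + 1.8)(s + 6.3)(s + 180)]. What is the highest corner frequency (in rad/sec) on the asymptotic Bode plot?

Break frequencies occur at each pole and zero magnitude: 1.8 rad/sec, 6.3 rad/sec, 180 rad/sec, 560 rad/sec, 950 rad/sec.
The highest is 950 rad/sec.

950 rad/sec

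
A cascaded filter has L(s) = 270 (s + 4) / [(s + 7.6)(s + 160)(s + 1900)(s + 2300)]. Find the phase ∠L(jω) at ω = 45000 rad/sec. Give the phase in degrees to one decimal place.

∠(j45000 + 4) = arctan(45000/4) = 89.99°
∠(j45000 + 7.6) = arctan(45000/7.6) = 89.99°
∠(j45000 + 160) = arctan(45000/160) = 89.80°
∠(j45000 + 1900) = arctan(45000/1900) = 87.58°
∠(j45000 + 2300) = arctan(45000/2300) = 87.07°
∠L(j45000) = 89.99° − (89.99° + 89.80° + 87.58° + 87.07°) = -264.45°

-264.4 deg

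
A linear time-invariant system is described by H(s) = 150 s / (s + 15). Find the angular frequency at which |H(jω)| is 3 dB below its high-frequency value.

15 rad/s

For a single-pole high-pass, the −3 dB point is at the pole: ω = 15 rad/s.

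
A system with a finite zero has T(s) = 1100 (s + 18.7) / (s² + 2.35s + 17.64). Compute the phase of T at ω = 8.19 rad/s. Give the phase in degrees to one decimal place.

∠(j8.19 + 18.7) = arctan(8.19/18.7) = 23.65°
∠[(j8.19)² + 2.35(j8.19) + 17.64] = ∠[-49.436 + j19.247] = 158.73°
∠T(j8.19) = 23.65° − 158.73° = -135.08°

-135.1°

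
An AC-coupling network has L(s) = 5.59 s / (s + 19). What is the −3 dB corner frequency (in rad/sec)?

19 rad/sec

For a single-pole high-pass, the −3 dB point is at the pole: ω = 19 rad/sec.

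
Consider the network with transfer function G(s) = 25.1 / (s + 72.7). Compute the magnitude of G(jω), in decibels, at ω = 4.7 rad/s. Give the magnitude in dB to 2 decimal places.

|j4.7 + 72.7| = √(4.7² + 72.7²) = 72.85
|G(j4.7)| = 25.1 / 72.85 = 0.34454
20 log₁₀(0.34454) = -9.255 dB

-9.26 dB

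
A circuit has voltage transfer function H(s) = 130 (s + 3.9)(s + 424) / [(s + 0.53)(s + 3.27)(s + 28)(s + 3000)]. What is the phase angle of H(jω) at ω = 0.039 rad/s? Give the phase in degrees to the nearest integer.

-4 deg

∠(j0.039 + 3.9) = arctan(0.039/3.9) = 0.57°
∠(j0.039 + 424) = arctan(0.039/424) = 0.01°
∠(j0.039 + 0.53) = arctan(0.039/0.53) = 4.21°
∠(j0.039 + 3.27) = arctan(0.039/3.27) = 0.68°
∠(j0.039 + 28) = arctan(0.039/28) = 0.08°
∠(j0.039 + 3000) = arctan(0.039/3000) = 0.00°
∠H(j0.039) = 0.57° + 0.01° − (4.21° + 0.68° + 0.08° + 0.00°) = -4.39°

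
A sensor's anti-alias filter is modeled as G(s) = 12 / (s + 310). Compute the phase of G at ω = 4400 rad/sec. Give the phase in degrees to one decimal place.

∠(j4400 + 310) = arctan(4400/310) = 85.97°
∠G(j4400) = −85.97° = -85.97°

-86.0°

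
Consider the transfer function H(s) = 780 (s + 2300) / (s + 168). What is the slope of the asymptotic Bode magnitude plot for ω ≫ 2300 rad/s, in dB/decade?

0 dB/decade

With 1 zero and 1 pole, the high-frequency asymptotic slope is 20 × (1 − 1) = 0 dB/decade.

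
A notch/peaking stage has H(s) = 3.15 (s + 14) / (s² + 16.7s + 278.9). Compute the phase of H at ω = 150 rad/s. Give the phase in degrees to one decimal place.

-88.9°

∠(j150 + 14) = arctan(150/14) = 84.67°
∠[(j150)² + 16.7(j150) + 278.9] = ∠[-22221 + j2505] = 173.57°
∠H(j150) = 84.67° − 173.57° = -88.90°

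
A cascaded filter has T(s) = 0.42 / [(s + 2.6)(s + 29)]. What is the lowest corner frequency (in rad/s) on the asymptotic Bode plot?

2.6 rad/s

Break frequencies occur at each pole and zero magnitude: 2.6 rad/s, 29 rad/s.
The lowest is 2.6 rad/s.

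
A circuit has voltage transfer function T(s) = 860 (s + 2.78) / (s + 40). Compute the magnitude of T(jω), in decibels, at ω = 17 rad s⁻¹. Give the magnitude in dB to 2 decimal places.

|j17 + 2.78| = √(17² + 2.78²) = 17.23
|j17 + 40| = √(17² + 40²) = 43.46
|T(j17)| = 860 × 17.23 / 43.46 = 340.85
20 log₁₀(340.85) = 50.651 dB

50.65 dB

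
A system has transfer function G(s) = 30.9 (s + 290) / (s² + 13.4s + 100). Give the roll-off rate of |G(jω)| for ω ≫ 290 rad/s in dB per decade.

With 1 zero and 2 poles, the high-frequency asymptotic slope is 20 × (1 − 2) = -20 dB/decade.

-20 dB/decade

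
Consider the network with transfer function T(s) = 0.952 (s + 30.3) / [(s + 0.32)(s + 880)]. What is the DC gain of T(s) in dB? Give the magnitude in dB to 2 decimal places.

T(0) = 0.952 × 30.3 / (0.32 × 880) = 0.10243
20 log₁₀(0.10243) = -19.791 dB

-19.79 dB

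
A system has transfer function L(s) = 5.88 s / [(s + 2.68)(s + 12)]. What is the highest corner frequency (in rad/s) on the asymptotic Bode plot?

Break frequencies occur at each pole and zero magnitude: 2.68 rad/s, 12 rad/s.
The highest is 12 rad/s.

12 rad/s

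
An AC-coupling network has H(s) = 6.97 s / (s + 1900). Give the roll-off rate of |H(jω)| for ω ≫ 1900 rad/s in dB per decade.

With 1 zero and 1 pole, the high-frequency asymptotic slope is 20 × (1 − 1) = 0 dB/decade.

0 dB/decade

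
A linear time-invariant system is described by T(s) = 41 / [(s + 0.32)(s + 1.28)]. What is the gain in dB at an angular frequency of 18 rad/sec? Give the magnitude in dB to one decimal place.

|j18 + 0.32| = √(18² + 0.32²) = 18
|j18 + 1.28| = √(18² + 1.28²) = 18.05
|T(j18)| = 41 / (18 × 18.05) = 0.1262
20 log₁₀(0.1262) = -17.98 dB

-18.0 dB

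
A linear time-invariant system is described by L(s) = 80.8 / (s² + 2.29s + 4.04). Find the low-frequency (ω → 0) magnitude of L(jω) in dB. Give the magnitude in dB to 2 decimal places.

26.02 dB

L(0) = 80.8 / 4.04 = 20
20 log₁₀(20) = 26.021 dB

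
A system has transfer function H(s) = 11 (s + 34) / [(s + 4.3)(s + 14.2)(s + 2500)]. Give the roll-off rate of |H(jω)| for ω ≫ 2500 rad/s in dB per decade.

-40 dB/decade

With 1 zero and 3 poles, the high-frequency asymptotic slope is 20 × (1 − 3) = -40 dB/decade.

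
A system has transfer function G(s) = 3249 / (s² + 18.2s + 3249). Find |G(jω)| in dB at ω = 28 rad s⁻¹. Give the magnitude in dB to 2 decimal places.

|(j28)² + 18.2(j28) + 3249| = |2465 + j509.6| = 2517
|G(j28)| = 3249 / 2517 = 1.2908
20 log₁₀(1.2908) = 2.217 dB

2.22 dB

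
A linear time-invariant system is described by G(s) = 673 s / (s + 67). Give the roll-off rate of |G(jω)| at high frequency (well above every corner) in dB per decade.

0 dB/decade

With 1 zero and 1 pole, the high-frequency asymptotic slope is 20 × (1 − 1) = 0 dB/decade.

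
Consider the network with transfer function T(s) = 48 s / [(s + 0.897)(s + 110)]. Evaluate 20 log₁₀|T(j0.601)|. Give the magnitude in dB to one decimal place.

-12.3 dB

|j0.601| = 0.601
|j0.601 + 0.897| = √(0.601² + 0.897²) = 1.08
|j0.601 + 110| = √(0.601² + 110²) = 110
|T(j0.601)| = 48 × 0.601 / (1.08 × 110) = 0.24289
20 log₁₀(0.24289) = -12.29 dB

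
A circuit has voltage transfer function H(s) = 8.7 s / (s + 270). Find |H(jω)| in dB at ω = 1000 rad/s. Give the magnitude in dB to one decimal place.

18.5 dB

|j1000| = 1000
|j1000 + 270| = √(1000² + 270²) = 1036
|H(j1000)| = 8.7 × 1000 / 1036 = 8.3992
20 log₁₀(8.3992) = 18.48 dB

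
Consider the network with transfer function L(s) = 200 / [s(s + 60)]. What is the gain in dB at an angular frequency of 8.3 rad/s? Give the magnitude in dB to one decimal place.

-8.0 dB

|j8.3 + 60| = √(8.3² + 60²) = 60.57
|j8.3| = 8.3
|L(j8.3)| = 200 / (60.57 × 8.3) = 0.39782
20 log₁₀(0.39782) = -8.01 dB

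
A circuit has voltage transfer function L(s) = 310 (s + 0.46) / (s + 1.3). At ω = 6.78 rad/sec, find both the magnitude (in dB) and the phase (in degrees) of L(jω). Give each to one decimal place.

|j6.78 + 0.46| = √(6.78² + 0.46²) = 6.796
|j6.78 + 1.3| = √(6.78² + 1.3²) = 6.904
|L(j6.78)| = 310 × 6.796 / 6.904 = 305.15
20 log₁₀(305.15) = 49.69 dB
∠(j6.78 + 0.46) = arctan(6.78/0.46) = 86.12°
∠(j6.78 + 1.3) = arctan(6.78/1.3) = 79.15°
∠L(j6.78) = 86.12° − 79.15° = 6.97°

|L| = 49.7 dB, ∠L = 7.0°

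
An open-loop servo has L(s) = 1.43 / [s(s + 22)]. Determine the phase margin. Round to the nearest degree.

90°

Gain crossover: |L(jω)| = 1 at ω ≈ 0.065 rad/s.
∠L(j0.065) = −90° − arctan(0.065/22) ≈ -90.17°
PM = 180° + (-90.17°) = 89.83°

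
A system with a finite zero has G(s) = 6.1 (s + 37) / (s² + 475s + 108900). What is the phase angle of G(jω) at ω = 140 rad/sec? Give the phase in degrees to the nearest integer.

∠(j140 + 37) = arctan(140/37) = 75.20°
∠[(j140)² + 475(j140) + 108900] = ∠[89300 + j66500] = 36.67°
∠G(j140) = 75.20° − 36.67° = 38.52°

39 deg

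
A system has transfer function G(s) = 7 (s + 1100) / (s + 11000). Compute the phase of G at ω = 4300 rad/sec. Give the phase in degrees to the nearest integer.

∠(j4300 + 1100) = arctan(4300/1100) = 75.65°
∠(j4300 + 11000) = arctan(4300/11000) = 21.35°
∠G(j4300) = 75.65° − 21.35° = 54.30°

54°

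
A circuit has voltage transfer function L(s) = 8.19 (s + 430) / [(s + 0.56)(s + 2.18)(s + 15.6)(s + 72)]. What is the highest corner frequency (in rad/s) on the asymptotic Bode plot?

430 rad/s

Break frequencies occur at each pole and zero magnitude: 0.56 rad/s, 2.18 rad/s, 15.6 rad/s, 72 rad/s, 430 rad/s.
The highest is 430 rad/s.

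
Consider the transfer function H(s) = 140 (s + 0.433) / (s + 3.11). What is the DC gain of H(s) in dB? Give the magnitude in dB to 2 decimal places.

H(0) = 140 × 0.433 / 3.11 = 19.492
20 log₁₀(19.492) = 25.797 dB

25.80 dB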